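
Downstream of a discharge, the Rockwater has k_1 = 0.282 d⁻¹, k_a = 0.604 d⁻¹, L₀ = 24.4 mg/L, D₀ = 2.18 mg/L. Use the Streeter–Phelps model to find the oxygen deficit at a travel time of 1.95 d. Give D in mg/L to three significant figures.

k_1 L₀/(k_a−k_1) = 0.282×24.4/(0.604−0.282) = 6.881/0.3220 = 21.37 mg/L.
e^(−k_1 t) = e^(−0.282×1.950) = 0.5770; e^(−k_a t) = e^(−0.604×1.950) = 0.3080.
D = 21.37 × (0.5770 − 0.3080) + 2.18 × 0.3080 = 5.749 + 0.6713 = 6.421 mg/L.

D ≈ 6.42 mg/L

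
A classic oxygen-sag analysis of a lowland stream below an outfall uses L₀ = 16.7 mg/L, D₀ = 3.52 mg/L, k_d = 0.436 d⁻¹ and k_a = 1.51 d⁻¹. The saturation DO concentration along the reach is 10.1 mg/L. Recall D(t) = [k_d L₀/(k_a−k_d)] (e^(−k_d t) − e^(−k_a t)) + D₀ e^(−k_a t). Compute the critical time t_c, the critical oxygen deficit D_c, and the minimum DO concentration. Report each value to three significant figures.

With k_a/k_d = 3.463 and 1 − D₀(k_a−k_d)/(k_d L₀) = 0.4808,
t_c = ln(3.463 × 0.4808) / (1.51 − 0.436) = ln(1.665) / 1.074 = 0.5099/1.074 = 0.4748 d.
L(t_c) = L₀ e^(−k_d t_c) = 16.7 × 0.8130 = 13.58 mg/L, and at the critical point k_a D_c = k_d L, so D_c = (0.436/1.51) × 13.58 = 3.920 mg/L.
Minimum DO = C_s − D_c = 10.1 − 3.920 = 6.180 mg/L.

t_c ≈ 0.475 d; D_c ≈ 3.92 mg/L; min DO ≈ 6.18 mg/L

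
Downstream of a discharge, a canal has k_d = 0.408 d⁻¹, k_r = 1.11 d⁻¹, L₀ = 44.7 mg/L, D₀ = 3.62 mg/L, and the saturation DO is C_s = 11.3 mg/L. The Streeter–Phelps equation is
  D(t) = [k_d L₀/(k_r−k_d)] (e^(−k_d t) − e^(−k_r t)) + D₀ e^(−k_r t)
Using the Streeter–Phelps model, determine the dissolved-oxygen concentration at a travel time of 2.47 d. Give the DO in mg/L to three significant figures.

k_d L₀/(k_r−k_d) = 0.408×44.7/(1.11−0.408) = 18.24/0.7020 = 25.98 mg/L.
e^(−k_d t) = e^(−0.408×2.470) = 0.3650; e^(−k_r t) = e^(−1.11×2.470) = 0.06446.
D = 25.98 × (0.3650 − 0.06446) + 3.62 × 0.06446 = 7.809 + 0.2333 = 8.042 mg/L.
DO = C_s − D = 11.3 − 8.042 = 3.258 mg/L.

DO ≈ 3.26 mg/L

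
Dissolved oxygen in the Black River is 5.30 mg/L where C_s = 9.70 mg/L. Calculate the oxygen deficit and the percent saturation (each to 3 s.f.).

D ≈ 4.40 mg/L; 54.6 % saturation

D = C_s − C = 9.70 − 5.30 = 4.40 mg/L.
% saturation = 5.30/9.70 × 100 = 54.6 %.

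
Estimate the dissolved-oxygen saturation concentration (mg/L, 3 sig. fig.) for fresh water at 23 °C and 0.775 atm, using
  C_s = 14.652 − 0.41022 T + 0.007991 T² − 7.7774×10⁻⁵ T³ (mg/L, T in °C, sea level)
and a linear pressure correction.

At sea level: C_s = 14.652 − 0.41022×23 + 0.007991×23² − 7.7774×10⁻⁵×23³ = 8.498 mg/L.
Pressure correction: C_s' = 8.498 × 0.775 = 6.586 mg/L.

C_s ≈ 6.59 mg/L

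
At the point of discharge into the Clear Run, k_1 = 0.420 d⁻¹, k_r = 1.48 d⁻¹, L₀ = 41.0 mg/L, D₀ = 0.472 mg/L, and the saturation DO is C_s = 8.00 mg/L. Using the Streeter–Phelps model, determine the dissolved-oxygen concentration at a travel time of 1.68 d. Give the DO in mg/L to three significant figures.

DO ≈ 1.29 mg/L

k_1 L₀/(k_r−k_1) = 0.420×41.0/(1.48−0.420) = 17.22/1.060 = 16.25 mg/L.
e^(−k_1 t) = e^(−0.420×1.680) = 0.4938; e^(−k_r t) = e^(−1.48×1.680) = 0.08321.
D = 16.25 × (0.4938 − 0.08321) + 0.472 × 0.08321 = 6.670 + 0.03927 = 6.710 mg/L.
DO = C_s − D = 8.00 − 6.710 = 1.290 mg/L.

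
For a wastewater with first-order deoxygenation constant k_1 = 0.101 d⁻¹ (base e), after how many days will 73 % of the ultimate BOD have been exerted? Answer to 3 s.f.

y/L₀ = 1 − e^(−k_1 t) = 0.73 ⇒ e^(−k_1 t) = 0.270
t = −ln(0.270) / 0.101 = 1.309 / 0.101 = 12.96 d.

t ≈ 13.0 d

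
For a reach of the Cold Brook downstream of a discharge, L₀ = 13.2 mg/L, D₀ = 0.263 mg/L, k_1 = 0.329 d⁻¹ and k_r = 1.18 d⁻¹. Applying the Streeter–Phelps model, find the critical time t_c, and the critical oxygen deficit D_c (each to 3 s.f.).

With k_r/k_1 = 3.587 and 1 − D₀(k_r−k_1)/(k_1 L₀) = 0.9485,
t_c = ln(3.587 × 0.9485) / (1.18 − 0.329) = ln(3.402) / 0.8510 = 1.224/0.8510 = 1.439 d.
D_c = (k_1/k_r) L₀ e^(−k_1 t_c) = (0.329/1.18) × 13.2 × e^(−0.329×1.439) = 0.2788 × 13.2 × 0.6229 = 2.293 mg/L.

t_c ≈ 1.44 d; D_c ≈ 2.29 mg/L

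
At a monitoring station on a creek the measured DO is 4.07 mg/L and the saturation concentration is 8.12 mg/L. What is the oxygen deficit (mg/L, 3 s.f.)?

D = C_s − C = 8.12 − 4.07 = 4.05 mg/L.

D ≈ 4.05 mg/L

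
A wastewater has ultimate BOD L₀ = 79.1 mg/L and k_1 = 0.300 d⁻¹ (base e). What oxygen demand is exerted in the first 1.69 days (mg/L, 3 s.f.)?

y_t = L₀(1 − e^(−k_1 t)) = 79.1 × (1 − e^(−0.300×1.69))
= 79.1 × (1 − 0.6023) = 79.1 × 0.3977 = 31.46 mg/L.

y ≈ 31.5 mg/L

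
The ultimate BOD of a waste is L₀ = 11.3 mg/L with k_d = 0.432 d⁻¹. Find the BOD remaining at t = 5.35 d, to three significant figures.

L_t = L₀ e^(−k_d t) = 11.3 × e^(−0.432×5.35) = 11.3 × 0.09914 = 1.120 mg/L.

L ≈ 1.12 mg/L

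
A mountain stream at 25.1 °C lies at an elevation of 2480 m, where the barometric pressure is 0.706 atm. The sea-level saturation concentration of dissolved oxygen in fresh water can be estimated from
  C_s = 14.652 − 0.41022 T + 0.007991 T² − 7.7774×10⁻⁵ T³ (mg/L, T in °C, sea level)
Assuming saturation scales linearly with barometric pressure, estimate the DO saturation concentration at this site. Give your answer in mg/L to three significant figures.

C_s ≈ 5.76 mg/L

At sea level: C_s = 14.652 − 0.41022×25.1 + 0.007991×25.1² − 7.7774×10⁻⁵×25.1³ = 8.160 mg/L.
Pressure correction: C_s' = 8.160 × 0.706 = 5.761 mg/L.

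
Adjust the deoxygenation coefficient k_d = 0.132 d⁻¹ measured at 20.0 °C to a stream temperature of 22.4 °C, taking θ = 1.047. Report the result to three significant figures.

k_d ≈ 0.147 d⁻¹

k_d(T₂) = k_d(T₁) · θ^(T₂−T₁) = 0.132 × 1.047^(22.4−20.0)
= 0.132 × 1.047^2.40 = 0.132 × 1.117 = 0.1474 d⁻¹.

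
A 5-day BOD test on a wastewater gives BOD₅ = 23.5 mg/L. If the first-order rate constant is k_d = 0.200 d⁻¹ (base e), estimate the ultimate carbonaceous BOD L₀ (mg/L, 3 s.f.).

L₀ ≈ 37.2 mg/L

BOD₅ = L₀(1 − e^(−5k_d)) ⇒ L₀ = BOD₅ / (1 − e^(−5×0.200))
= 23.5 / (1 − 0.3679) = 23.5 / 0.6321 = 37.18 mg/L.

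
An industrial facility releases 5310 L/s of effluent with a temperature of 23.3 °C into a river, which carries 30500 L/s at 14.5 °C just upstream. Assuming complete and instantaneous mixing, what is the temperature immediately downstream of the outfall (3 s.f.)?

Flow-weighted mixing: C = (Q_r C_r + Q_w C_w)/(Q_r + Q_w)
= (30500×14.5 + 5310×23.3)/(30500 + 5310) = 566000/35810 = 15.80 °C.

15.8 °C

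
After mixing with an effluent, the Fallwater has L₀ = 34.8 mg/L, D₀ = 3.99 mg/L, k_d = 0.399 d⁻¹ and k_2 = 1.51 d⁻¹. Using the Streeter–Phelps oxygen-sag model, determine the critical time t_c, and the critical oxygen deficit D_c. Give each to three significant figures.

t_c = [1/(k_2−k_d)] ln[(k_2/k_d)(1 − D₀(k_2−k_d)/(k_d L₀))]
= [1/(1.51−0.399)] ln[(1.51/0.399)(1 − 3.99×1.111/(0.399×34.8))]
= (1/1.111) ln[3.784 × 0.6807] = 0.9001 × ln(2.576) = 0.9001 × 0.9463 = 0.8518 d.
D_c = (k_d/k_2) L₀ e^(−k_d t_c) = (0.399/1.51) × 34.8 × e^(−0.399×0.8518) = 0.2642 × 34.8 × 0.7119 = 6.546 mg/L.

t_c ≈ 0.852 d; D_c ≈ 6.55 mg/L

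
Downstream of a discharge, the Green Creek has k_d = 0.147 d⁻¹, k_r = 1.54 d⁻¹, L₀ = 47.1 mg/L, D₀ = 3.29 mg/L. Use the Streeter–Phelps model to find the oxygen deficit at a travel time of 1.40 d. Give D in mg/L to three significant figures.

D ≈ 3.85 mg/L

k_d L₀/(k_r−k_d) = 0.147×47.1/(1.54−0.147) = 6.924/1.393 = 4.970 mg/L.
e^(−k_d t) = e^(−0.147×1.400) = 0.8140; e^(−k_r t) = e^(−1.54×1.400) = 0.1158.
D = 4.970 × (0.8140 − 0.1158) + 3.29 × 0.1158 = 3.470 + 0.3809 = 3.851 mg/L.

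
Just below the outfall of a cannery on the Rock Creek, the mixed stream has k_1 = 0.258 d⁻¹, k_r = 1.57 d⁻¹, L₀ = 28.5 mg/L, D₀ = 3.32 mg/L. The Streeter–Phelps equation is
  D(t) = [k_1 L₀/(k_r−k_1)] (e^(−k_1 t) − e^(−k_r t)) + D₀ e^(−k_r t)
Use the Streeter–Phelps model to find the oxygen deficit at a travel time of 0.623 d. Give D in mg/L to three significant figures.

D ≈ 3.91 mg/L

k_1 L₀/(k_r−k_1) = 0.258×28.5/(1.57−0.258) = 7.353/1.312 = 5.604 mg/L.
e^(−k_1 t) = e^(−0.258×0.6230) = 0.8515; e^(−k_r t) = e^(−1.57×0.6230) = 0.3760.
D = 5.604 × (0.8515 − 0.3760) + 3.32 × 0.3760 = 2.665 + 1.248 = 3.913 mg/L.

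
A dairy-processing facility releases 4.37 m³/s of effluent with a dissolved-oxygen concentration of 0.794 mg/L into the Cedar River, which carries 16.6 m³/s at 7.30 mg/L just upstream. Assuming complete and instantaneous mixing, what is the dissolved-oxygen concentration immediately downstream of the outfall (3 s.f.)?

5.94 mg/L

Flow-weighted mixing: C = (Q_r C_r + Q_w C_w)/(Q_r + Q_w)
= (16.6×7.30 + 4.37×0.794)/(16.6 + 4.37) = 124.6/20.97 = 5.944 mg/L.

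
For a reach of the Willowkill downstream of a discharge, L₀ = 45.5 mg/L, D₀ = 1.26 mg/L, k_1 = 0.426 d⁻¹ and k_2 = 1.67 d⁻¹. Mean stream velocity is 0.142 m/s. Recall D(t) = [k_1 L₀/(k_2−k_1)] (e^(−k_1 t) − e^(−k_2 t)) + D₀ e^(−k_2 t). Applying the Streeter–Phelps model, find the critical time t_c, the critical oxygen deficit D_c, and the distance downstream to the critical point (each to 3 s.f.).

t_c = [1/(k_2−k_1)] ln[(k_2/k_1)(1 − D₀(k_2−k_1)/(k_1 L₀))]
= [1/(1.67−0.426)] ln[(1.67/0.426)(1 − 1.26×1.244/(0.426×45.5))]
= (1/1.244) ln[3.920 × 0.9191] = 0.8039 × ln(3.603) = 0.8039 × 1.282 = 1.030 d.
L(t_c) = L₀ e^(−k_1 t_c) = 45.5 × 0.6447 = 29.33 mg/L, and at the critical point k_2 D_c = k_1 L, so D_c = (0.426/1.67) × 29.33 = 7.483 mg/L.
x_c = v t_c = 0.142 m/s × 1.030 d × 86400 s/d = 12640 m ≈ 12.6 km.

t_c ≈ 1.03 d; D_c ≈ 7.48 mg/L; x_c ≈ 12.6 km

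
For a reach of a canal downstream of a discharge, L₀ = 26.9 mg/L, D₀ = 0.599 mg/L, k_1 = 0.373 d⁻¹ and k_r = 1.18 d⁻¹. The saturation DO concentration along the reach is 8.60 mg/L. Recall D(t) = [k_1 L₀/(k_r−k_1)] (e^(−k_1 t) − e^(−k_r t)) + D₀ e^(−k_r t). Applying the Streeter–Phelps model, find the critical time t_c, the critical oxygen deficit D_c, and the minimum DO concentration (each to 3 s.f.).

t_c ≈ 1.37 d; D_c ≈ 5.11 mg/L; min DO ≈ 3.49 mg/L

At the critical point dD/dt = 0, so k_1 L₀ e^(−k_1 t) = k_r D. Substituting D(t) from the Streeter–Phelps equation and solving for t gives
t_c = ln[(k_r/k_1)(1 − D₀(k_r−k_1)/(k_1 L₀))] / (k_r−k_1).
Here k_r−k_1 = 0.8070 d⁻¹ and 1 − D₀(k_r−k_1)/(k_1 L₀) = 1 − 0.599×0.8070/(0.373×26.9) = 0.9518, so
t_c = ln(3.164 × 0.9518) / 0.8070 = 1.102 / 0.8070 = 1.366 d.
D_c = (k_1/k_r) L₀ e^(−k_1 t_c) = (0.373/1.18) × 26.9 × e^(−0.373×1.366) = 0.3161 × 26.9 × 0.6008 = 5.109 mg/L.
Minimum DO = C_s − D_c = 8.60 − 5.109 = 3.491 mg/L.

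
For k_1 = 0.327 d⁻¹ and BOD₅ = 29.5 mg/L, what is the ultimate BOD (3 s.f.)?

L₀ ≈ 36.6 mg/L

BOD₅ = L₀(1 − e^(−5k_1)) ⇒ L₀ = BOD₅ / (1 − e^(−5×0.327))
= 29.5 / (1 − 0.1950) = 29.5 / 0.8050 = 36.64 mg/L.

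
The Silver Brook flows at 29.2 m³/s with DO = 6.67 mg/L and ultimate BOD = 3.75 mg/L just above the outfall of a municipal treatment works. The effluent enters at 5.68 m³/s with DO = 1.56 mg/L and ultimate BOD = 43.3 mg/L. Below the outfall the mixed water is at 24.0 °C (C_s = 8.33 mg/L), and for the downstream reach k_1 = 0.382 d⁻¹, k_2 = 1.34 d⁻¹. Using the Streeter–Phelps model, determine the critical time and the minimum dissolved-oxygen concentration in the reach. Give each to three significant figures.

Mixed DO = (29.2×6.67 + 5.68×1.56)/(29.2+5.68) = 203.6/34.88 = 5.838 mg/L.
Mixed L₀ = (29.2×3.75 + 5.68×43.3)/(34.88) = 355.4/34.88 = 10.19 mg/L.
Initial deficit D₀ = C_s − DO₀ = 8.33 − 5.838 = 2.492 mg/L.
t_c = (1/0.9580) ln[(1.34/0.382)(1 − 2.492×0.9580/(0.382×10.19))] = 1.044 × ln(1.356) = 0.3182 d.
D_c = (0.382/1.34) × 10.19 × e^(−0.382×0.3182) = 0.2851 × 10.19 × 0.8855 = 2.573 mg/L.
Minimum DO = 8.33 − 2.573 = 5.757 mg/L.

t_c ≈ 0.318 d; minimum DO ≈ 5.76 mg/L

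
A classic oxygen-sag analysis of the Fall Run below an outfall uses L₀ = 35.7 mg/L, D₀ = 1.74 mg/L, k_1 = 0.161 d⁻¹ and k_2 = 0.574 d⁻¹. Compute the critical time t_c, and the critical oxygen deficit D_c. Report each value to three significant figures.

With k_2/k_1 = 3.565 and 1 − D₀(k_2−k_1)/(k_1 L₀) = 0.8750,
t_c = ln(3.565 × 0.8750) / (0.574 − 0.161) = ln(3.119) / 0.4130 = 1.138/0.4130 = 2.755 d.
D_c = (k_1/k_2) L₀ e^(−k_1 t_c) = (0.161/0.574) × 35.7 × e^(−0.161×2.755) = 0.2805 × 35.7 × 0.6418 = 6.427 mg/L.

t_c ≈ 2.75 d; D_c ≈ 6.43 mg/L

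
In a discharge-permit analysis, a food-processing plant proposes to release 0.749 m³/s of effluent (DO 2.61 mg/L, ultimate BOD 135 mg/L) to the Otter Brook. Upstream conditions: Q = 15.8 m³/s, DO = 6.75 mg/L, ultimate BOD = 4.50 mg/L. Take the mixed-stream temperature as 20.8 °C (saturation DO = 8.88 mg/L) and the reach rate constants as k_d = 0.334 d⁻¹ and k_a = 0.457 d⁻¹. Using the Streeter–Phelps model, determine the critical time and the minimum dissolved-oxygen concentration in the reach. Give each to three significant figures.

t_c ≈ 1.85 d; minimum DO ≈ 4.78 mg/L

Mixed DO = (15.8×6.75 + 0.749×2.61)/(15.8+0.749) = 108.6/16.55 = 6.563 mg/L.
Mixed L₀ = (15.8×4.50 + 0.749×135)/(16.55) = 172.2/16.55 = 10.41 mg/L.
Initial deficit D₀ = C_s − DO₀ = 8.88 − 6.563 = 2.317 mg/L.
t_c = (1/0.1230) ln[(0.457/0.334)(1 − 2.317×0.1230/(0.334×10.41))] = 8.130 × ln(1.256) = 1.853 d.
D_c = (0.334/0.457) × 10.41 × e^(−0.334×1.853) = 0.7309 × 10.41 × 0.5385 = 4.095 mg/L.
Minimum DO = 8.88 − 4.095 = 4.785 mg/L.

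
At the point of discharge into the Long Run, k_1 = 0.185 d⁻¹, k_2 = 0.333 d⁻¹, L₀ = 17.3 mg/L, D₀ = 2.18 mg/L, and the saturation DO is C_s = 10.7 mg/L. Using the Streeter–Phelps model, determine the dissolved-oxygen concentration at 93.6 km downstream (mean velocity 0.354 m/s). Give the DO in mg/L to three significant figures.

Travel time t = x/v = 93.6 km / (0.354 m/s) = 93600 m / 0.354 m/s = 264400 s = 3.060 d.
k_1 L₀/(k_2−k_1) = 0.185×17.3/(0.333−0.185) = 3.200/0.1480 = 21.62 mg/L.
e^(−k_1 t) = e^(−0.185×3.060) = 0.5677; e^(−k_2 t) = e^(−0.333×3.060) = 0.3609.
D = 21.62 × (0.5677 − 0.3609) + 2.18 × 0.3609 = 4.472 + 0.7868 = 5.258 mg/L.
DO = C_s − D = 10.7 − 5.258 = 5.442 mg/L.

DO ≈ 5.44 mg/L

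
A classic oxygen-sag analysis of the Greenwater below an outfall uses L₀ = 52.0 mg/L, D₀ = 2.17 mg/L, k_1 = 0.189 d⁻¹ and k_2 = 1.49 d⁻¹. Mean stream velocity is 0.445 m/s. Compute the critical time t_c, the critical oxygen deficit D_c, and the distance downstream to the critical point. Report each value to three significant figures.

t_c ≈ 1.33 d; D_c ≈ 5.13 mg/L; x_c ≈ 51.0 km

With k_2/k_1 = 7.884 and 1 − D₀(k_2−k_1)/(k_1 L₀) = 0.7127,
t_c = ln(7.884 × 0.7127) / (1.49 − 0.189) = ln(5.619) / 1.301 = 1.726/1.301 = 1.327 d.
L(t_c) = L₀ e^(−k_1 t_c) = 52.0 × 0.7782 = 40.47 mg/L, and at the critical point k_2 D_c = k_1 L, so D_c = (0.189/1.49) × 40.47 = 5.133 mg/L.
x_c = v t_c = 0.445 m/s × 1.327 d × 86400 s/d = 51010 m ≈ 51.0 km.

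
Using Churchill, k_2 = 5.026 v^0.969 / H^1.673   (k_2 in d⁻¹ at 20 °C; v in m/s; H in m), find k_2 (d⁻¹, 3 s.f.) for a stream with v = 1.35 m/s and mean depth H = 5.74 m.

k_2 = 5.026 × 1.35^0.969 / 5.74^1.673 = 5.026 × 1.337 / 18.61 = 0.3613 d⁻¹.

k_2 ≈ 0.361 d⁻¹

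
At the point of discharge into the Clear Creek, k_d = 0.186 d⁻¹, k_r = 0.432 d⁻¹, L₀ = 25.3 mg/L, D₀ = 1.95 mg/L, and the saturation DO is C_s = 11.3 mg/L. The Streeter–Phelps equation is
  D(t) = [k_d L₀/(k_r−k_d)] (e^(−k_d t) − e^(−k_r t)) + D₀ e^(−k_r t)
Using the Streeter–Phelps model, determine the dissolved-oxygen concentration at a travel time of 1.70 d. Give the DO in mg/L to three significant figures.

k_d L₀/(k_r−k_d) = 0.186×25.3/(0.432−0.186) = 4.706/0.2460 = 19.13 mg/L.
e^(−k_d t) = e^(−0.186×1.700) = 0.7289; e^(−k_r t) = e^(−0.432×1.700) = 0.4798.
D = 19.13 × (0.7289 − 0.4798) + 1.95 × 0.4798 = 4.765 + 0.9356 = 5.701 mg/L.
DO = C_s − D = 11.3 − 5.701 = 5.599 mg/L.

DO ≈ 5.60 mg/L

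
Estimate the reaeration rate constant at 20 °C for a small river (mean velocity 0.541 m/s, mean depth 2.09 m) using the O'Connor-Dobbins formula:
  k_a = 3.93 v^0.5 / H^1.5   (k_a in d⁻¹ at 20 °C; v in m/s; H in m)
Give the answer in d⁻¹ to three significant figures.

k_a = 3.93 × 0.541^0.5 / 2.09^1.5 = 3.93 × 0.7355 / 3.021 = 0.9567 d⁻¹.

k_a ≈ 0.957 d⁻¹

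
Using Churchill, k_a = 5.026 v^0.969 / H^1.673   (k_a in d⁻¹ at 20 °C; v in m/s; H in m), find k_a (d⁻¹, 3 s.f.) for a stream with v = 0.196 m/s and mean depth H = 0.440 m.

k_a = 5.026 × 0.196^0.969 / 0.440^1.673 = 5.026 × 0.2062 / 0.2532 = 4.092 d⁻¹.

k_a ≈ 4.09 d⁻¹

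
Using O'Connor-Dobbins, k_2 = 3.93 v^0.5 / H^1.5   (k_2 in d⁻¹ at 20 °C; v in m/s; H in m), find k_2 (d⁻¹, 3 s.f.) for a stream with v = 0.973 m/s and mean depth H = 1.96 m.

k_2 = 3.93 × 0.973^0.5 / 1.96^1.5 = 3.93 × 0.9864 / 2.744 = 1.413 d⁻¹.

k_2 ≈ 1.41 d⁻¹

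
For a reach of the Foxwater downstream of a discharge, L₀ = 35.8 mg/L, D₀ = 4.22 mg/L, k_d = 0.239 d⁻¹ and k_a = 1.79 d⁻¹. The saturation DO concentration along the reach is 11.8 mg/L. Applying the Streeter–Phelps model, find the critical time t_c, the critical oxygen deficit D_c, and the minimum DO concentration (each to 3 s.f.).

t_c = [1/(k_a−k_d)] ln[(k_a/k_d)(1 − D₀(k_a−k_d)/(k_d L₀))]
= [1/(1.79−0.239)] ln[(1.79/0.239)(1 − 4.22×1.551/(0.239×35.8))]
= (1/1.551) ln[7.490 × 0.2350] = 0.6447 × ln(1.760) = 0.6447 × 0.5655 = 0.3646 d.
D_c = (k_d/k_a) L₀ e^(−k_d t_c) = (0.239/1.79) × 35.8 × e^(−0.239×0.3646) = 0.1335 × 35.8 × 0.9166 = 4.381 mg/L.
Minimum DO = C_s − D_c = 11.8 − 4.381 = 7.419 mg/L.

t_c ≈ 0.365 d; D_c ≈ 4.38 mg/L; min DO ≈ 7.42 mg/L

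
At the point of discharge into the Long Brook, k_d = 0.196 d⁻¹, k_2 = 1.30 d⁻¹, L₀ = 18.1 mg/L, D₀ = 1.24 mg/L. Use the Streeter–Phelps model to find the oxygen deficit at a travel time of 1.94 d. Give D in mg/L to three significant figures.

D ≈ 2.04 mg/L

k_d L₀/(k_2−k_d) = 0.196×18.1/(1.30−0.196) = 3.548/1.104 = 3.213 mg/L.
e^(−k_d t) = e^(−0.196×1.940) = 0.6837; e^(−k_2 t) = e^(−1.30×1.940) = 0.08030.
D = 3.213 × (0.6837 − 0.08030) + 1.24 × 0.08030 = 1.939 + 0.09957 = 2.039 mg/L.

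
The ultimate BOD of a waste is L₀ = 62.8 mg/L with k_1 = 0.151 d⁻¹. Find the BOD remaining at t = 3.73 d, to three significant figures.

L_t = L₀ e^(−k_1 t) = 62.8 × e^(−0.151×3.73) = 62.8 × 0.5694 = 35.76 mg/L.

L ≈ 35.8 mg/L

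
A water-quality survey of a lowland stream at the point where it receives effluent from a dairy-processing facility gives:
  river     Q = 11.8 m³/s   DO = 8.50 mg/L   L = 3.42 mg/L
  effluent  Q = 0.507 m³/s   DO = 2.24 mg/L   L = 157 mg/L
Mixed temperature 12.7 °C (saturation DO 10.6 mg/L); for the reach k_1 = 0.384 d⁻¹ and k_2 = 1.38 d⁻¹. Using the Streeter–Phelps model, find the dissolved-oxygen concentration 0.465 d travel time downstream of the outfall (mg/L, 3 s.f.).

DO ≈ 8.19 mg/L

Mixed DO = (11.8×8.50 + 0.507×2.24)/(11.8+0.507) = 101.4/12.31 = 8.242 mg/L.
Mixed L₀ = (11.8×3.42 + 0.507×157)/(12.31) = 120.0/12.31 = 9.747 mg/L.
Initial deficit D₀ = C_s − DO₀ = 10.6 − 8.242 = 2.358 mg/L.
D(0.465) = [0.384×9.747/(1.38−0.384)](e^(−0.384×0.465) − e^(−1.38×0.465)) + 2.358 e^(−1.38×0.465)
= 3.758 × (0.8365 − 0.5264) + 2.358 × 0.5264 = 2.406 mg/L.
DO = 10.6 − 2.406 = 8.194 mg/L.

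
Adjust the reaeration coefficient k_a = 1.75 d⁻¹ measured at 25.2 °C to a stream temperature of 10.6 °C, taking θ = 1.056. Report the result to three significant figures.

k_a ≈ 0.790 d⁻¹

k_a(T₂) = k_a(T₁) · θ^(T₂−T₁) = 1.75 × 1.056^(10.6−25.2)
= 1.75 × 1.056^-14.6 = 1.75 × 0.4513 = 0.7899 d⁻¹.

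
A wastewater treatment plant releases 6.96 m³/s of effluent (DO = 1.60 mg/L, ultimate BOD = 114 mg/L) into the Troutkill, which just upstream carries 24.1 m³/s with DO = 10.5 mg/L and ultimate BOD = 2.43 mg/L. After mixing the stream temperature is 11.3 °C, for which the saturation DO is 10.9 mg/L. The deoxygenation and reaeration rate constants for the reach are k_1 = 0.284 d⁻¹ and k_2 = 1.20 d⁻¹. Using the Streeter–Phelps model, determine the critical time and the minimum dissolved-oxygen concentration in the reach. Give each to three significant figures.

t_c ≈ 1.21 d; minimum DO ≈ 6.30 mg/L

Mixed DO = (24.1×10.5 + 6.96×1.60)/(24.1+6.96) = 264.2/31.06 = 8.506 mg/L.
Mixed L₀ = (24.1×2.43 + 6.96×114)/(31.06) = 852.0/31.06 = 27.43 mg/L.
Initial deficit D₀ = C_s − DO₀ = 10.9 − 8.506 = 2.394 mg/L.
t_c = (1/0.9160) ln[(1.20/0.284)(1 − 2.394×0.9160/(0.284×27.43))] = 1.092 × ln(3.036) = 1.212 d.
D_c = (0.284/1.20) × 27.43 × e^(−0.284×1.212) = 0.2367 × 27.43 × 0.7087 = 4.601 mg/L.
Minimum DO = 10.9 − 4.601 = 6.299 mg/L.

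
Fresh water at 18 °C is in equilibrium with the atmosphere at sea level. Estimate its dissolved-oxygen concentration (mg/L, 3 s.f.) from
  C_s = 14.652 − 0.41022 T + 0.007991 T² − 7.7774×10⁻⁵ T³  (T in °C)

C_s = 14.652 − 0.41022×18 + 0.007991×18² − 7.7774×10⁻⁵×18³ = 9.404 mg/L.

C_s ≈ 9.40 mg/L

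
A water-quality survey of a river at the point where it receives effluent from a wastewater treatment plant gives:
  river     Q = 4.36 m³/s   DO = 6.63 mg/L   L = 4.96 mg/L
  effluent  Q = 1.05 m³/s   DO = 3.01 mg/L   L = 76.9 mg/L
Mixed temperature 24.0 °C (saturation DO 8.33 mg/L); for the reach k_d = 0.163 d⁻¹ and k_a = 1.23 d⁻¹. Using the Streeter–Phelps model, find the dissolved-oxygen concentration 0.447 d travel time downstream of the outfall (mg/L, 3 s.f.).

Mixed DO = (4.36×6.63 + 1.05×3.01)/(4.36+1.05) = 32.07/5.410 = 5.927 mg/L.
Mixed L₀ = (4.36×4.96 + 1.05×76.9)/(5.410) = 102.4/5.410 = 18.92 mg/L.
Initial deficit D₀ = C_s − DO₀ = 8.33 − 5.927 = 2.403 mg/L.
D(0.447) = [0.163×18.92/(1.23−0.163)](e^(−0.163×0.447) − e^(−1.23×0.447)) + 2.403 e^(−1.23×0.447)
= 2.891 × (0.9297 − 0.5771) + 2.403 × 0.5771 = 2.406 mg/L.
DO = 8.33 − 2.406 = 5.924 mg/L.

DO ≈ 5.92 mg/L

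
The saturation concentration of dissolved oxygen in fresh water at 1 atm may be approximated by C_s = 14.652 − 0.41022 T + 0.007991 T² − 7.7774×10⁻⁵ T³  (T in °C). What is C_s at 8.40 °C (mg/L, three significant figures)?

C_s ≈ 11.7 mg/L

C_s = 14.652 − 0.41022×8.40 + 0.007991×8.40² − 7.7774×10⁻⁵×8.40³ = 11.72 mg/L.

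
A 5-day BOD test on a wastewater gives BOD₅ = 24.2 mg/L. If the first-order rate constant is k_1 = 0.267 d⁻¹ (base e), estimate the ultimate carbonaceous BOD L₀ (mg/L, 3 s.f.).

L₀ ≈ 32.8 mg/L

BOD₅ = L₀(1 − e^(−5k_1)) ⇒ L₀ = BOD₅ / (1 − e^(−5×0.267))
= 24.2 / (1 − 0.2632) = 24.2 / 0.7368 = 32.84 mg/L.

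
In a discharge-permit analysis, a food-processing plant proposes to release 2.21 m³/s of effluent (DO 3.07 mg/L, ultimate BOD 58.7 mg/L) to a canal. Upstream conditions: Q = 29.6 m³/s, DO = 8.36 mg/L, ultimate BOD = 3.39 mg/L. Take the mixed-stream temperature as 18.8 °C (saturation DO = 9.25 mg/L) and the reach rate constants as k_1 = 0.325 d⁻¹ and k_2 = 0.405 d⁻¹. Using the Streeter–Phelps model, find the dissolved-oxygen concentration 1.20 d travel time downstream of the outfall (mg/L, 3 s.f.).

Mixed DO = (29.6×8.36 + 2.21×3.07)/(29.6+2.21) = 254.2/31.81 = 7.992 mg/L.
Mixed L₀ = (29.6×3.39 + 2.21×58.7)/(31.81) = 230.1/31.81 = 7.233 mg/L.
Initial deficit D₀ = C_s − DO₀ = 9.25 − 7.992 = 1.258 mg/L.
D(1.20) = [0.325×7.233/(0.405−0.325)](e^(−0.325×1.20) − e^(−0.405×1.20)) + 1.258 e^(−0.405×1.20)
= 29.38 × (0.6771 − 0.6151) + 1.258 × 0.6151 = 2.594 mg/L.
DO = 9.25 − 2.594 = 6.656 mg/L.

DO ≈ 6.66 mg/L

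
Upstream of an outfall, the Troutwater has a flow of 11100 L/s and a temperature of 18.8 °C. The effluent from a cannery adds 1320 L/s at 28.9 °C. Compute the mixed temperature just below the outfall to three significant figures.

Flow-weighted mixing: C = (Q_r C_r + Q_w C_w)/(Q_r + Q_w)
= (11100×18.8 + 1320×28.9)/(11100 + 1320) = 246800/12420 = 19.87 °C.

19.9 °C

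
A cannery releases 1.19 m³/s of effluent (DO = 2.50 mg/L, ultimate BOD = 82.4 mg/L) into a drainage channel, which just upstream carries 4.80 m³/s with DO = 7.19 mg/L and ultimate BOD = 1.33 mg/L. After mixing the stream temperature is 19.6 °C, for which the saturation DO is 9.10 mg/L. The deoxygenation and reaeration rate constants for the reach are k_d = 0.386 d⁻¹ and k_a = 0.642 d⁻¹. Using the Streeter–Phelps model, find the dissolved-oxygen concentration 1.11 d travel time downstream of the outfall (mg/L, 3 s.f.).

Mixed DO = (4.80×7.19 + 1.19×2.50)/(4.80+1.19) = 37.49/5.990 = 6.258 mg/L.
Mixed L₀ = (4.80×1.33 + 1.19×82.4)/(5.990) = 104.4/5.990 = 17.44 mg/L.
Initial deficit D₀ = C_s − DO₀ = 9.10 − 6.258 = 2.842 mg/L.
D(1.11) = [0.386×17.44/(0.642−0.386)](e^(−0.386×1.11) − e^(−0.642×1.11)) + 2.842 e^(−0.642×1.11)
= 26.29 × (0.6515 − 0.4904) + 2.842 × 0.4904 = 5.630 mg/L.
DO = 9.10 − 5.630 = 3.470 mg/L.

DO ≈ 3.47 mg/L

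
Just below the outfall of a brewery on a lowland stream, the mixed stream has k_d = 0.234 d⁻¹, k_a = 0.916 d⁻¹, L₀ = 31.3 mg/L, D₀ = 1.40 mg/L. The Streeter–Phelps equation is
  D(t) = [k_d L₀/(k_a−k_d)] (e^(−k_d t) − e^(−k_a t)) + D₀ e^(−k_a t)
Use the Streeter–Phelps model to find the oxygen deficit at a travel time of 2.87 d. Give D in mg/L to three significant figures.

k_d L₀/(k_a−k_d) = 0.234×31.3/(0.916−0.234) = 7.324/0.6820 = 10.74 mg/L.
e^(−k_d t) = e^(−0.234×2.870) = 0.5109; e^(−k_a t) = e^(−0.916×2.870) = 0.07216.
D = 10.74 × (0.5109 − 0.07216) + 1.40 × 0.07216 = 4.712 + 0.1010 = 4.813 mg/L.

D ≈ 4.81 mg/L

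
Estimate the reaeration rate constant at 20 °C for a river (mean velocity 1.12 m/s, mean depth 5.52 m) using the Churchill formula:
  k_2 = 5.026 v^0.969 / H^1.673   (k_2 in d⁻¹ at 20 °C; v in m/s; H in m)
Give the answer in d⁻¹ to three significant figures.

k_2 ≈ 0.322 d⁻¹

k_2 = 5.026 × 1.12^0.969 / 5.52^1.673 = 5.026 × 1.116 / 17.43 = 0.3218 d⁻¹.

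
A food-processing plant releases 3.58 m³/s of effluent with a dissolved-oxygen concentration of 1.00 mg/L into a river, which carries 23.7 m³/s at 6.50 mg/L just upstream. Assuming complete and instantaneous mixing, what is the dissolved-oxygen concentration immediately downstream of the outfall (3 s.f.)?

Flow-weighted mixing: C = (Q_r C_r + Q_w C_w)/(Q_r + Q_w)
= (23.7×6.50 + 3.58×1.00)/(23.7 + 3.58) = 157.6/27.28 = 5.778 mg/L.

5.78 mg/L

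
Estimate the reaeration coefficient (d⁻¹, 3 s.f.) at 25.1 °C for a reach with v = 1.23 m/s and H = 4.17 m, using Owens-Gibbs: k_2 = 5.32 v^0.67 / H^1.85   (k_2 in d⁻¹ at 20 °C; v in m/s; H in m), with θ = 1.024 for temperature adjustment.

k_2(20) = 5.32 × 1.23^0.67 / 4.17^1.85 = 5.32 × 1.149 / 14.04 = 0.4354 d⁻¹.
k_2(25.1) = 0.4354 × 1.024^(25.1−20) = 0.4354 × 1.129 = 0.4914 d⁻¹.

k_2 ≈ 0.491 d⁻¹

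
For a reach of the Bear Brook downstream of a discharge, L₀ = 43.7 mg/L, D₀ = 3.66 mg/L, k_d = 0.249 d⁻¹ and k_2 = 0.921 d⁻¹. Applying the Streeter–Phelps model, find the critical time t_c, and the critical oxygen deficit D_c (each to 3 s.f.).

t_c = [1/(k_2−k_d)] ln[(k_2/k_d)(1 − D₀(k_2−k_d)/(k_d L₀))]
= [1/(0.921−0.249)] ln[(0.921/0.249)(1 − 3.66×0.6720/(0.249×43.7))]
= (1/0.6720) ln[3.699 × 0.7740] = 1.488 × ln(2.863) = 1.488 × 1.052 = 1.565 d.
L(t_c) = L₀ e^(−k_d t_c) = 43.7 × 0.6772 = 29.60 mg/L, and at the critical point k_2 D_c = k_d L, so D_c = (0.249/0.921) × 29.60 = 8.001 mg/L.

t_c ≈ 1.57 d; D_c ≈ 8.00 mg/L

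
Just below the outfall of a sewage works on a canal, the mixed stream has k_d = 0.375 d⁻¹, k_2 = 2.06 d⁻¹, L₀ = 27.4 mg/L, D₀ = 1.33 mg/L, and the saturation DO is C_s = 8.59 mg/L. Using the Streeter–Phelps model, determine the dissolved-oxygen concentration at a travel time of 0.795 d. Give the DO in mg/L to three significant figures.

k_d L₀/(k_2−k_d) = 0.375×27.4/(2.06−0.375) = 10.27/1.685 = 6.098 mg/L.
e^(−k_d t) = e^(−0.375×0.7950) = 0.7422; e^(−k_2 t) = e^(−2.06×0.7950) = 0.1944.
D = 6.098 × (0.7422 − 0.1944) + 1.33 × 0.1944 = 3.340 + 0.2586 = 3.599 mg/L.
DO = C_s − D = 8.59 − 3.599 = 4.991 mg/L.

DO ≈ 4.99 mg/L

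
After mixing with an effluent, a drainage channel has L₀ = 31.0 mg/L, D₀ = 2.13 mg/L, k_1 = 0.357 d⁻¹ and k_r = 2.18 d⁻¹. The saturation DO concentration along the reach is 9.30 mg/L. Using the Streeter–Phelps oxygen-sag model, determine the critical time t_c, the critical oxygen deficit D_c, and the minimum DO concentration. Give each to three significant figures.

t_c ≈ 0.755 d; D_c ≈ 3.88 mg/L; min DO ≈ 5.42 mg/L

t_c = [1/(k_r−k_1)] ln[(k_r/k_1)(1 − D₀(k_r−k_1)/(k_1 L₀))]
= [1/(2.18−0.357)] ln[(2.18/0.357)(1 − 2.13×1.823/(0.357×31.0))]
= (1/1.823) ln[6.106 × 0.6491] = 0.5485 × ln(3.964) = 0.5485 × 1.377 = 0.7555 d.
L(t_c) = L₀ e^(−k_1 t_c) = 31.0 × 0.7636 = 23.67 mg/L, and at the critical point k_r D_c = k_1 L, so D_c = (0.357/2.18) × 23.67 = 3.877 mg/L.
Minimum DO = C_s − D_c = 9.30 − 3.877 = 5.423 mg/L.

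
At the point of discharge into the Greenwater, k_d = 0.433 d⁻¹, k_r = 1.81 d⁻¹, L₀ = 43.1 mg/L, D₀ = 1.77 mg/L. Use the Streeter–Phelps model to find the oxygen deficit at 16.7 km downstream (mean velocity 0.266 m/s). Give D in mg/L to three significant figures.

Travel time t = x/v = 16.7 km / (0.266 m/s) = 16700 m / 0.266 m/s = 62780 s = 0.7266 d.
k_d L₀/(k_r−k_d) = 0.433×43.1/(1.81−0.433) = 18.66/1.377 = 13.55 mg/L.
e^(−k_d t) = e^(−0.433×0.7266) = 0.7301; e^(−k_r t) = e^(−1.81×0.7266) = 0.2684.
D = 13.55 × (0.7301 − 0.2684) + 1.77 × 0.2684 = 6.257 + 0.4751 = 6.732 mg/L.

D ≈ 6.73 mg/L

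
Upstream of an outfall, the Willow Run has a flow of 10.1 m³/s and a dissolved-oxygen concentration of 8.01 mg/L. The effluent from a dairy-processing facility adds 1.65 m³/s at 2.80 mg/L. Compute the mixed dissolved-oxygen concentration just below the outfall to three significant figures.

Flow-weighted mixing: C = (Q_r C_r + Q_w C_w)/(Q_r + Q_w)
= (10.1×8.01 + 1.65×2.80)/(10.1 + 1.65) = 85.52/11.75 = 7.278 mg/L.

7.28 mg/L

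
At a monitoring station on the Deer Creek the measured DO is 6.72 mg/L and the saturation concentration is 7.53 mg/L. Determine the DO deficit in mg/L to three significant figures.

D ≈ 0.810 mg/L

D = C_s − C = 7.53 − 6.72 = 0.810 mg/L.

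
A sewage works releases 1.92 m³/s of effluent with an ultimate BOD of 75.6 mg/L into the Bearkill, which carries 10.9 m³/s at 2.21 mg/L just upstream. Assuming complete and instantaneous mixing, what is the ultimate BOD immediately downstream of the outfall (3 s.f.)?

Flow-weighted mixing: C = (Q_r C_r + Q_w C_w)/(Q_r + Q_w)
= (10.9×2.21 + 1.92×75.6)/(10.9 + 1.92) = 169.2/12.82 = 13.20 mg/L.

13.2 mg/L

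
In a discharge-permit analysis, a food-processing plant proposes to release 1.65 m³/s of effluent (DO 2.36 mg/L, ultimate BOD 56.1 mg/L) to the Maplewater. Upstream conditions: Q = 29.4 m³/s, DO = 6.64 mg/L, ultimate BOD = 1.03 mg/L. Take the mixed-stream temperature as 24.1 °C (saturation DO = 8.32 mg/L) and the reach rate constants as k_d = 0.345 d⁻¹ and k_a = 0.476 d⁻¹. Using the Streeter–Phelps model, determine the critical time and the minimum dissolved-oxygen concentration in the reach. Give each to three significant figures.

Mixed DO = (29.4×6.64 + 1.65×2.36)/(29.4+1.65) = 199.1/31.05 = 6.413 mg/L.
Mixed L₀ = (29.4×1.03 + 1.65×56.1)/(31.05) = 122.8/31.05 = 3.956 mg/L.
Initial deficit D₀ = C_s − DO₀ = 8.32 − 6.413 = 1.907 mg/L.
t_c = (1/0.1310) ln[(0.476/0.345)(1 − 1.907×0.1310/(0.345×3.956))] = 7.634 × ln(1.127) = 0.9136 d.
D_c = (0.345/0.476) × 3.956 × e^(−0.345×0.9136) = 0.7248 × 3.956 × 0.7297 = 2.092 mg/L.
Minimum DO = 8.32 − 2.092 = 6.228 mg/L.

t_c ≈ 0.914 d; minimum DO ≈ 6.23 mg/L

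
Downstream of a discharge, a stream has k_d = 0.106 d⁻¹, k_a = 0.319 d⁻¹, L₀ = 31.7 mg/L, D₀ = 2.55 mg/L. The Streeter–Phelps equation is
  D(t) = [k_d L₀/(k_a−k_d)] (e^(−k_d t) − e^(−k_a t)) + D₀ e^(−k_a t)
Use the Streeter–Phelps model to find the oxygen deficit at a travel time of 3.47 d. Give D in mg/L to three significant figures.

k_d L₀/(k_a−k_d) = 0.106×31.7/(0.319−0.106) = 3.360/0.2130 = 15.78 mg/L.
e^(−k_d t) = e^(−0.106×3.470) = 0.6922; e^(−k_a t) = e^(−0.319×3.470) = 0.3306.
D = 15.78 × (0.6922 − 0.3306) + 2.55 × 0.3306 = 5.706 + 0.8430 = 6.549 mg/L.

D ≈ 6.55 mg/L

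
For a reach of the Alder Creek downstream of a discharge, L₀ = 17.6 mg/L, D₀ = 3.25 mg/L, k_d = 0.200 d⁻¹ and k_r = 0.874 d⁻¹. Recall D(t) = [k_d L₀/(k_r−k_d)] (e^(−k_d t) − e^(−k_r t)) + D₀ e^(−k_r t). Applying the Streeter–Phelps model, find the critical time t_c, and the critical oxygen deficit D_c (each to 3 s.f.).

t_c ≈ 0.743 d; D_c ≈ 3.47 mg/L

With k_r/k_d = 4.370 and 1 − D₀(k_r−k_d)/(k_d L₀) = 0.3777,
t_c = ln(4.370 × 0.3777) / (0.874 − 0.200) = ln(1.651) / 0.6740 = 0.5011/0.6740 = 0.7435 d.
D_c = (k_d/k_r) L₀ e^(−k_d t_c) = (0.200/0.874) × 17.6 × e^(−0.200×0.7435) = 0.2288 × 17.6 × 0.8618 = 3.471 mg/L.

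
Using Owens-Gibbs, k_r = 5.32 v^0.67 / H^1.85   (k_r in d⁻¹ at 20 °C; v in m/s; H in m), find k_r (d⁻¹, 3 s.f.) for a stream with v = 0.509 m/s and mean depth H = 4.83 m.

k_r = 5.32 × 0.509^0.67 / 4.83^1.85 = 5.32 × 0.6361 / 18.42 = 0.1837 d⁻¹.

k_r ≈ 0.184 d⁻¹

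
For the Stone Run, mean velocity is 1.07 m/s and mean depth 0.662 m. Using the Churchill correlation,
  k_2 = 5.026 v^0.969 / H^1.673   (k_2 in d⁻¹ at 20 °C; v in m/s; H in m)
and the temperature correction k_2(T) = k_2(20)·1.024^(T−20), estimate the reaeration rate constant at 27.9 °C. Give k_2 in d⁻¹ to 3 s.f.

k_2(20) = 5.026 × 1.07^0.969 / 0.662^1.673 = 5.026 × 1.068 / 0.5015 = 10.70 d⁻¹.
k_2(27.9) = 10.70 × 1.024^(27.9−20) = 10.70 × 1.206 = 12.91 d⁻¹.

k_2 ≈ 12.9 d⁻¹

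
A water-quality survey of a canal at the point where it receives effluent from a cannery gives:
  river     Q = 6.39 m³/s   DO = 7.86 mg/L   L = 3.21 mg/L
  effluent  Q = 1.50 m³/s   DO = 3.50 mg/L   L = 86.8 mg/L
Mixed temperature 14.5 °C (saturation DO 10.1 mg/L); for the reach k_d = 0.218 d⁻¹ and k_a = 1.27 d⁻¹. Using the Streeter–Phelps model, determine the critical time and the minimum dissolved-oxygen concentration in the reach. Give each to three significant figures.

Mixed DO = (6.39×7.86 + 1.50×3.50)/(6.39+1.50) = 55.48/7.890 = 7.031 mg/L.
Mixed L₀ = (6.39×3.21 + 1.50×86.8)/(7.890) = 150.7/7.890 = 19.10 mg/L.
Initial deficit D₀ = C_s − DO₀ = 10.1 − 7.031 = 3.069 mg/L.
t_c = (1/1.052) ln[(1.27/0.218)(1 − 3.069×1.052/(0.218×19.10))] = 0.9506 × ln(1.309) = 0.2560 d.
D_c = (0.218/1.27) × 19.10 × e^(−0.218×0.2560) = 0.1717 × 19.10 × 0.9457 = 3.101 mg/L.
Minimum DO = 10.1 − 3.101 = 6.999 mg/L.

t_c ≈ 0.256 d; minimum DO ≈ 7.00 mg/L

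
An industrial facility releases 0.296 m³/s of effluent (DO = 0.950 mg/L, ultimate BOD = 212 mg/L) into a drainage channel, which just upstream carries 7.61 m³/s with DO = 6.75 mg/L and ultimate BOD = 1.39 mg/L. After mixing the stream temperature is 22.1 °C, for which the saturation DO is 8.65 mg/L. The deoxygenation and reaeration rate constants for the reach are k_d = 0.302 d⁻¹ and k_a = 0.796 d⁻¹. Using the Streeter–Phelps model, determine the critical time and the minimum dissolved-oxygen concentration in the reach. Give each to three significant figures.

Mixed DO = (7.61×6.75 + 0.296×0.950)/(7.61+0.296) = 51.65/7.906 = 6.533 mg/L.
Mixed L₀ = (7.61×1.39 + 0.296×212)/(7.906) = 73.33/7.906 = 9.275 mg/L.
Initial deficit D₀ = C_s − DO₀ = 8.65 − 6.533 = 2.117 mg/L.
t_c = (1/0.4940) ln[(0.796/0.302)(1 − 2.117×0.4940/(0.302×9.275))] = 2.024 × ln(1.652) = 1.016 d.
D_c = (0.302/0.796) × 9.275 × e^(−0.302×1.016) = 0.3794 × 9.275 × 0.7358 = 2.589 mg/L.
Minimum DO = 8.65 − 2.589 = 6.061 mg/L.

t_c ≈ 1.02 d; minimum DO ≈ 6.06 mg/L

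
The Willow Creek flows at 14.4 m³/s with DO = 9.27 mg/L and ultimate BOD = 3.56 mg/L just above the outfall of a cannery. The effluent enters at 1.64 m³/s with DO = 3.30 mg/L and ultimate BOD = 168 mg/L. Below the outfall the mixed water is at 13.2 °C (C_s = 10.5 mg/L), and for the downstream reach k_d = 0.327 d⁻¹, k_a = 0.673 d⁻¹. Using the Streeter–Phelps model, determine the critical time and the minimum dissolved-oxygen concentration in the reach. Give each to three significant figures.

Mixed DO = (14.4×9.27 + 1.64×3.30)/(14.4+1.64) = 138.9/16.04 = 8.660 mg/L.
Mixed L₀ = (14.4×3.56 + 1.64×168)/(16.04) = 326.8/16.04 = 20.37 mg/L.
Initial deficit D₀ = C_s − DO₀ = 10.5 − 8.660 = 1.840 mg/L.
t_c = (1/0.3460) ln[(0.673/0.327)(1 − 1.840×0.3460/(0.327×20.37))] = 2.890 × ln(1.861) = 1.796 d.
D_c = (0.327/0.673) × 20.37 × e^(−0.327×1.796) = 0.4859 × 20.37 × 0.5559 = 5.503 mg/L.
Minimum DO = 10.5 − 5.503 = 4.997 mg/L.

t_c ≈ 1.80 d; minimum DO ≈ 5.00 mg/L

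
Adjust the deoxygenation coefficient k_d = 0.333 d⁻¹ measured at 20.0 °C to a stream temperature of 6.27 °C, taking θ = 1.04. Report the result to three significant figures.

k_d(T₂) = k_d(T₁) · θ^(T₂−T₁) = 0.333 × 1.04^(6.27−20.0)
= 0.333 × 1.04^-13.7 = 0.333 × 0.5836 = 0.1943 d⁻¹.

k_d ≈ 0.194 d⁻¹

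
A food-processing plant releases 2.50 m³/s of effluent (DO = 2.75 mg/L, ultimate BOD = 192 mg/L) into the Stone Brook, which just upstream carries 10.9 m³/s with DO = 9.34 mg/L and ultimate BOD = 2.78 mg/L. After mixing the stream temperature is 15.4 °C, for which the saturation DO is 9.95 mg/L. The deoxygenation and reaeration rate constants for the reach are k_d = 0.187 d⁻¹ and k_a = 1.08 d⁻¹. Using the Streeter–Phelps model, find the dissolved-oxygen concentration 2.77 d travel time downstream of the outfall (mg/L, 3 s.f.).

DO ≈ 5.51 mg/L

Mixed DO = (10.9×9.34 + 2.50×2.75)/(10.9+2.50) = 108.7/13.40 = 8.111 mg/L.
Mixed L₀ = (10.9×2.78 + 2.50×192)/(13.40) = 510.3/13.40 = 38.08 mg/L.
Initial deficit D₀ = C_s − DO₀ = 9.95 − 8.111 = 1.839 mg/L.
D(2.77) = [0.187×38.08/(1.08−0.187)](e^(−0.187×2.77) − e^(−1.08×2.77)) + 1.839 e^(−1.08×2.77)
= 7.975 × (0.5957 − 0.05021) + 1.839 × 0.05021 = 4.443 mg/L.
DO = 9.95 − 4.443 = 5.507 mg/L.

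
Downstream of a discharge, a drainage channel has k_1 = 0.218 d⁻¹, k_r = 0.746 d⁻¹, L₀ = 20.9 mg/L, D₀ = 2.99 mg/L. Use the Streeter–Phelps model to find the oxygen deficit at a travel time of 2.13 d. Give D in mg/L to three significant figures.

D ≈ 4.27 mg/L

k_1 L₀/(k_r−k_1) = 0.218×20.9/(0.746−0.218) = 4.556/0.5280 = 8.629 mg/L.
e^(−k_1 t) = e^(−0.218×2.130) = 0.6285; e^(−k_r t) = e^(−0.746×2.130) = 0.2041.
D = 8.629 × (0.6285 − 0.2041) + 2.99 × 0.2041 = 3.662 + 0.6104 = 4.273 mg/L.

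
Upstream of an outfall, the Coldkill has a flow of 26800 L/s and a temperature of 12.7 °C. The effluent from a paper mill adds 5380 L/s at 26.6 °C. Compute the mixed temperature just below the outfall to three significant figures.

Flow-weighted mixing: C = (Q_r C_r + Q_w C_w)/(Q_r + Q_w)
= (26800×12.7 + 5380×26.6)/(26800 + 5380) = 483500/32180 = 15.02 °C.

15.0 °C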